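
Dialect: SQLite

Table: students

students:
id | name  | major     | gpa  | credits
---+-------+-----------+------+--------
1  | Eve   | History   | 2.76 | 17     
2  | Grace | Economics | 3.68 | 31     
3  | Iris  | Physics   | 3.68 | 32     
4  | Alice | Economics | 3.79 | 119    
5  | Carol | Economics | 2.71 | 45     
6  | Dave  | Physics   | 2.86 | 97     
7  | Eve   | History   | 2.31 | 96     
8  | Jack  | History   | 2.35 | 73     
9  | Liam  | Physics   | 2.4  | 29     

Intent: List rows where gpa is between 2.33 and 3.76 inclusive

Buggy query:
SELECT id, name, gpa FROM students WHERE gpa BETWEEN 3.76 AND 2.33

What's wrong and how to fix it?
Bug: BETWEEN expects the lower bound first; with 3.76 AND 2.33 the range is empty

Fix: Swap the bounds so the smaller value comes first

Corrected query:
SELECT id, name, gpa FROM students WHERE gpa BETWEEN 2.33 AND 3.76

Result:
id | name  | gpa 
---+-------+-----
1  | Eve   | 2.76
2  | Grace | 3.68
3  | Iris  | 3.68
5  | Carol | 2.71
6  | Dave  | 2.86
8  | Jack  | 2.35
9  | Liam  | 2.4 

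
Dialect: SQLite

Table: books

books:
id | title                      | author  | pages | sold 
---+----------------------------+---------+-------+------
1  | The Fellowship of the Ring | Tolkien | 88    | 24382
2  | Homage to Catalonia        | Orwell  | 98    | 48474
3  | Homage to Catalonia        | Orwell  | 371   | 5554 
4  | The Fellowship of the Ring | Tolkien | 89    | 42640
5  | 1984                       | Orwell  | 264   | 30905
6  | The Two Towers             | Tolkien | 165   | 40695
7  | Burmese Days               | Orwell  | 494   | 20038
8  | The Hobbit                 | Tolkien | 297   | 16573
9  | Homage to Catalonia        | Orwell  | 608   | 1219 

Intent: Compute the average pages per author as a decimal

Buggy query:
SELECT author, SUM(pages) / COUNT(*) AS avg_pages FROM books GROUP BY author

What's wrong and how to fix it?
Bug: SUM(pages) and COUNT(*) are both integers; the division truncates the fractional part

Fix: Multiply by 1.0 (or CAST to REAL) to force floating-point division

Corrected query:
SELECT author, SUM(pages) * 1.0 / COUNT(*) AS avg_pages FROM books GROUP BY author

Result:
author  | avg_pages
--------+----------
Orwell  | 367      
Tolkien | 159.75   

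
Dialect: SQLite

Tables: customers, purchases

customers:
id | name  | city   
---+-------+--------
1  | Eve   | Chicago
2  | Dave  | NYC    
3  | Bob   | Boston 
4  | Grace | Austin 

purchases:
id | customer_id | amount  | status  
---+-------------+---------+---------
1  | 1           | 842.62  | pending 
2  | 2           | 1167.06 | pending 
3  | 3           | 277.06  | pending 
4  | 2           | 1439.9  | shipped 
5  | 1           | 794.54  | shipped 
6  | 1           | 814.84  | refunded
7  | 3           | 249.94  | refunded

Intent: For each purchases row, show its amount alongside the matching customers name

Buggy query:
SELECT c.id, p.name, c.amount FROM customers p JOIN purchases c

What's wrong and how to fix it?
Bug: Missing join condition: each purchases row is matched to all customers rows instead of just its own

Fix: Specify the join condition linking the foreign key to the parent id

Corrected query:
SELECT c.id, p.name, c.amount FROM customers p JOIN purchases c ON c.customer_id = p.id

Result:
id | name | amount 
---+------+--------
1  | Eve  | 842.62 
2  | Dave | 1167.06
3  | Bob  | 277.06 
4  | Dave | 1439.9 
5  | Eve  | 794.54 
6  | Eve  | 814.84 
7  | Bob  | 249.94 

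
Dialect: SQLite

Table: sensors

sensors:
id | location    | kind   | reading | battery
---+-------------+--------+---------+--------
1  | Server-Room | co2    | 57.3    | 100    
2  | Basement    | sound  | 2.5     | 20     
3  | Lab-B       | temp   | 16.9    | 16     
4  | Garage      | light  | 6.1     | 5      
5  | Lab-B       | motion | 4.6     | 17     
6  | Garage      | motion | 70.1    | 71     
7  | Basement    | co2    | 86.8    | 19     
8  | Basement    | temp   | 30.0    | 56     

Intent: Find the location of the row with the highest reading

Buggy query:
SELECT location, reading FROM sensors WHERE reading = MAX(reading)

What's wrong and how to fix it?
Bug: MAX(reading) is an aggregate and cannot be used directly in WHERE

Fix: Wrap MAX in a scalar subquery so WHERE compares against a single value

Corrected query:
SELECT location, reading FROM sensors WHERE reading = (SELECT MAX(reading) FROM sensors)

Result:
location | reading
---------+--------
Basement | 86.8   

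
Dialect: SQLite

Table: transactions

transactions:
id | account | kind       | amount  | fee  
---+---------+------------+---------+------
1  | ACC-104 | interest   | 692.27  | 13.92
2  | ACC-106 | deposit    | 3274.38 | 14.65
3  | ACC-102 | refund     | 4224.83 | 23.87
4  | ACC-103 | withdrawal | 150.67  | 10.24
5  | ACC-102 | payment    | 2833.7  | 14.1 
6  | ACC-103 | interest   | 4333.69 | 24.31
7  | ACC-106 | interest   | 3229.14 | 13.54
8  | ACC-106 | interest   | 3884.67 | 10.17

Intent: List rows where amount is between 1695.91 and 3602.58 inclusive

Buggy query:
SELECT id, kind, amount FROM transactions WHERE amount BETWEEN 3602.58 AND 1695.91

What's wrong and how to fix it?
Bug: The bounds are reversed; BETWEEN a AND b requires a <= b to match anything

Fix: Swap the bounds so the smaller value comes first

Corrected query:
SELECT id, kind, amount FROM transactions WHERE amount BETWEEN 1695.91 AND 3602.58

Result:
id | kind     | amount 
---+----------+--------
2  | deposit  | 3274.38
5  | payment  | 2833.7 
7  | interest | 3229.14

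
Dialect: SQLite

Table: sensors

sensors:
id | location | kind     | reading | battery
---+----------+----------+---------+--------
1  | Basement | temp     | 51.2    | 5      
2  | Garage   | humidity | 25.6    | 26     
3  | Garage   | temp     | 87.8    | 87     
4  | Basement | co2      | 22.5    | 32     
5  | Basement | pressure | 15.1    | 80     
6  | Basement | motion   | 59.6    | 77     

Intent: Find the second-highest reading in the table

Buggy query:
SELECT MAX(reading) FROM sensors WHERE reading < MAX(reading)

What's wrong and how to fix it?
Bug: MAX(reading) on the right of the comparison is an aggregate-in-WHERE error

Fix: Compute the overall MAX in a subquery, then take MAX of rows below it

Corrected query:
SELECT MAX(reading) FROM sensors WHERE reading < (SELECT MAX(reading) FROM sensors)

Result:
MAX(reading)
------------
59.6        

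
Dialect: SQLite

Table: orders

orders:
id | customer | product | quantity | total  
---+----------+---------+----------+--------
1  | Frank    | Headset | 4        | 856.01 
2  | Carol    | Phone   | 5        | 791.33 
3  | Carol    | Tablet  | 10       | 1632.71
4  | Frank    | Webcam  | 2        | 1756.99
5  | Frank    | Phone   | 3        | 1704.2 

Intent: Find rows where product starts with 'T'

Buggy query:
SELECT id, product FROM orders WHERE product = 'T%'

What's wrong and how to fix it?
Bug: Wildcards only work with LIKE; '=' treats '%' as a literal character

Fix: Use LIKE for wildcard pattern matching

Corrected query:
SELECT id, product FROM orders WHERE product LIKE 'T%'

Result:
id | product
---+--------
3  | Tablet 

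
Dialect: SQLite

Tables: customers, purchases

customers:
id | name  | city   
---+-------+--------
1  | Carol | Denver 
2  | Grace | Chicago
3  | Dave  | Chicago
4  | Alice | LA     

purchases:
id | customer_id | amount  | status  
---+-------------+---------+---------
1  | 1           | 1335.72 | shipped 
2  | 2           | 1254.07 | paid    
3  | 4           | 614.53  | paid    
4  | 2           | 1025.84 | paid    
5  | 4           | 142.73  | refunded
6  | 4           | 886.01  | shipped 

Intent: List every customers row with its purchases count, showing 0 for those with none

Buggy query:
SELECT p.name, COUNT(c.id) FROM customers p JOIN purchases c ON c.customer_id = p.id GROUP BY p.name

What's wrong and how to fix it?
Bug: An inner join excludes parents with zero children

Fix: Use LEFT JOIN so parents without children still appear (COUNT(c.id) gives 0)

Corrected query:
SELECT p.name, COUNT(c.id) FROM customers p LEFT JOIN purchases c ON c.customer_id = p.id GROUP BY p.name

Result:
name  | COUNT(c.id)
------+------------
Alice | 3          
Carol | 1          
Dave  | 0          
Grace | 2          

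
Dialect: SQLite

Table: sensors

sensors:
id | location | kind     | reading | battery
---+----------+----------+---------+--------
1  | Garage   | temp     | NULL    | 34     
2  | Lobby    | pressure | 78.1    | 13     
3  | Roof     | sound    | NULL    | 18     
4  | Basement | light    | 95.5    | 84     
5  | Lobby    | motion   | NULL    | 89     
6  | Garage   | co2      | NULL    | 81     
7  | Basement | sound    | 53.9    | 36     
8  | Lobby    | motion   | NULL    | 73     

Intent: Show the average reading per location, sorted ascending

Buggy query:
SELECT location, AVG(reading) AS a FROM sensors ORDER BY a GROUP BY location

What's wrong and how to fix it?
Bug: GROUP BY must precede ORDER BY

Fix: Move ORDER BY to the end, after GROUP BY

Corrected query:
SELECT location, AVG(reading) AS a FROM sensors GROUP BY location ORDER BY a

Result:
location | a   
---------+-----
Garage   | NULL
Roof     | NULL
Basement | 74.7
Lobby    | 78.1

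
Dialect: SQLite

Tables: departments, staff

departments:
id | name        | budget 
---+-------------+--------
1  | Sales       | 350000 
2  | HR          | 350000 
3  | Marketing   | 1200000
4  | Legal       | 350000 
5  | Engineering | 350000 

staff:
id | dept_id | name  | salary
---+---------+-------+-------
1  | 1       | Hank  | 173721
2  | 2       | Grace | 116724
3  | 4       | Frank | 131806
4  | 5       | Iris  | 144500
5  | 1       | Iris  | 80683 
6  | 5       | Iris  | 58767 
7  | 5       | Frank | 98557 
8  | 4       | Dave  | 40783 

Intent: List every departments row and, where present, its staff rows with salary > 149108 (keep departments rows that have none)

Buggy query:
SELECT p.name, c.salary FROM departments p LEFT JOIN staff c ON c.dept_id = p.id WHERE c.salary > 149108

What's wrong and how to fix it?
Bug: Filtering c.salary in WHERE discards the NULL rows produced by LEFT JOIN, turning it into an inner join

Fix: Put 'c.salary > 149108' in the JOIN's ON clause instead of WHERE

Corrected query:
SELECT p.name, c.salary FROM departments p LEFT JOIN staff c ON c.dept_id = p.id AND c.salary > 149108

Result:
name        | salary
------------+-------
Sales       | 173721
HR          | NULL  
Marketing   | NULL  
Legal       | NULL  
Engineering | NULL  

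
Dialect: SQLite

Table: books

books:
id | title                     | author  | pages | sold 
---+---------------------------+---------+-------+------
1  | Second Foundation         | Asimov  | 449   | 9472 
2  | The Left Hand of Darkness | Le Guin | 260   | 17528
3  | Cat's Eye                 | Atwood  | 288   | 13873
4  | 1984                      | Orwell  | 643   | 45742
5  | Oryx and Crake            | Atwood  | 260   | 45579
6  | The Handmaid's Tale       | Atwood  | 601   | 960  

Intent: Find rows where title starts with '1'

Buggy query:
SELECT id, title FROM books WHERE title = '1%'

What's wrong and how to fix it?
Bug: Wildcards only work with LIKE; '=' treats '%' as a literal character

Fix: Replace '=' with LIKE so '1%' is treated as a pattern

Corrected query:
SELECT id, title FROM books WHERE title LIKE '1%'

Result:
id | title
---+------
4  | 1984 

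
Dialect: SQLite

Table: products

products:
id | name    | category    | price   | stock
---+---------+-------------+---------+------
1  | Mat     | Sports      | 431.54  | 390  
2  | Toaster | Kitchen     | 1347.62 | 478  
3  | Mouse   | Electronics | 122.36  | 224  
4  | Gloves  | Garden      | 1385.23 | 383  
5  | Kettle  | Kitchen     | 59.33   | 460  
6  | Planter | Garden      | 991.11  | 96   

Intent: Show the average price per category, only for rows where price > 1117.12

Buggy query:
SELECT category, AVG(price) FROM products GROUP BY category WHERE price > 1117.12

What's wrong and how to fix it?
Bug: Row-level WHERE must come before GROUP BY in the clause order

Fix: Move the WHERE clause before GROUP BY

Corrected query:
SELECT category, AVG(price) FROM products WHERE price > 1117.12 GROUP BY category

Result:
category | AVG(price)
---------+-----------
Garden   | 1385.23   
Kitchen  | 1347.62   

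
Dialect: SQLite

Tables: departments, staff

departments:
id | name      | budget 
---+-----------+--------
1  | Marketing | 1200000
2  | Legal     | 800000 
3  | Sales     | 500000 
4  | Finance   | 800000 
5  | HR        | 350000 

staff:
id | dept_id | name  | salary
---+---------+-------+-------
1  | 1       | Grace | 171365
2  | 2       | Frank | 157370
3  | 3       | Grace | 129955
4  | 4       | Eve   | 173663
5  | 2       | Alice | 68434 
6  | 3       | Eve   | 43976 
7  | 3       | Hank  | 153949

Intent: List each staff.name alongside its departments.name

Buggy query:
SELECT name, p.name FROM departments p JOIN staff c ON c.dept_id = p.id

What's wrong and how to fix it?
Bug: Both tables have a 'name' column; the unqualified reference is ambiguous

Fix: Prefix ambiguous columns with the table alias

Corrected query:
SELECT c.name, p.name FROM departments p JOIN staff c ON c.dept_id = p.id

Result:
name  | name     
------+----------
Grace | Marketing
Frank | Legal    
Grace | Sales    
Eve   | Finance  
Alice | Legal    
Eve   | Sales    
Hank  | Sales    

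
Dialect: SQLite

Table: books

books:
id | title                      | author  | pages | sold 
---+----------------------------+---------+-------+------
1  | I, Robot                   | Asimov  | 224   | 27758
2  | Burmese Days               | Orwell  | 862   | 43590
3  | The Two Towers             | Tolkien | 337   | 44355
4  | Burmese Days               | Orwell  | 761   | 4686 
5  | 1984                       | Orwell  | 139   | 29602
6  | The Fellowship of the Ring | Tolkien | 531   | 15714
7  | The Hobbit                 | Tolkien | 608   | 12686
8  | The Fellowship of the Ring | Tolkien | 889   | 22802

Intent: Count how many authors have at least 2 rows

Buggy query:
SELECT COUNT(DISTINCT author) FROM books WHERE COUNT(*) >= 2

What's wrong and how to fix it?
Bug: WHERE filters individual rows, not groups, so a group-level COUNT is invalid there

Fix: Group first with HAVING COUNT(*) >= 2, then COUNT the resulting groups

Corrected query:
SELECT COUNT(*) FROM (SELECT author FROM books GROUP BY author HAVING COUNT(*) >= 2)

Result:
COUNT(*)
--------
2       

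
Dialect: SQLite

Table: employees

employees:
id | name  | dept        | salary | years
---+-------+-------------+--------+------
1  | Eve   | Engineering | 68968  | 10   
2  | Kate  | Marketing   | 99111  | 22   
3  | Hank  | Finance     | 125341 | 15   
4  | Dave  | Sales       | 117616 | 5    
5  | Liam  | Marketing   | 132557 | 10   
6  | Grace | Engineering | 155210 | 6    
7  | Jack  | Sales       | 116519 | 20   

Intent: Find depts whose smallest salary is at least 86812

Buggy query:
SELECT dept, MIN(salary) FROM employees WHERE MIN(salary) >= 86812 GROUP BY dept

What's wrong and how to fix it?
Bug: MIN() in WHERE is a misuse of aggregate

Fix: Replace WHERE with HAVING after the GROUP BY

Corrected query:
SELECT dept, MIN(salary) FROM employees GROUP BY dept HAVING MIN(salary) >= 86812

Result:
dept      | MIN(salary)
----------+------------
Finance   | 125341     
Marketing | 99111      
Sales     | 116519     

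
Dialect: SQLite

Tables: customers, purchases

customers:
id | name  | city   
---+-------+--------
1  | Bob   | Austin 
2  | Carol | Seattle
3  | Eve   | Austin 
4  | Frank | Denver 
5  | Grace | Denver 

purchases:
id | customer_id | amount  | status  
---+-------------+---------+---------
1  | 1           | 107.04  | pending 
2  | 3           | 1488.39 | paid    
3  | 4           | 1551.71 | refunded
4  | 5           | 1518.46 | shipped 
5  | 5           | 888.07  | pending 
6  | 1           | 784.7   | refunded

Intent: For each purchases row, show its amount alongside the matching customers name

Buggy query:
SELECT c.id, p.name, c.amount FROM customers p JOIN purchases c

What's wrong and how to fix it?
Bug: Missing join condition: each purchases row is matched to all customers rows instead of just its own

Fix: Add ON c.customer_id = p.id to the JOIN

Corrected query:
SELECT c.id, p.name, c.amount FROM customers p JOIN purchases c ON c.customer_id = p.id

Result:
id | name  | amount 
---+-------+--------
1  | Bob   | 107.04 
2  | Eve   | 1488.39
3  | Frank | 1551.71
4  | Grace | 1518.46
5  | Grace | 888.07 
6  | Bob   | 784.7  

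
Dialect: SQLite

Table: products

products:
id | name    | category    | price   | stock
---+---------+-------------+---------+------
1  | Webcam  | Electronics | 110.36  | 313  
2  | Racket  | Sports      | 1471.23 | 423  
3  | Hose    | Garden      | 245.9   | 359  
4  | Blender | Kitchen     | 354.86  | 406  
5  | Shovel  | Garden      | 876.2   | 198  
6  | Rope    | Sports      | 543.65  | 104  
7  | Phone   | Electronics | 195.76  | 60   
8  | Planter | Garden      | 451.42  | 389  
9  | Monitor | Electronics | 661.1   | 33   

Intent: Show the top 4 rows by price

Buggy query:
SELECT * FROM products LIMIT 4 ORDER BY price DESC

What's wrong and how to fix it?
Bug: ORDER BY cannot follow LIMIT; LIMIT is the final clause

Fix: Sort with ORDER BY, then apply LIMIT

Corrected query:
SELECT * FROM products ORDER BY price DESC LIMIT 4

Result:
id | name    | category    | price   | stock
---+---------+-------------+---------+------
2  | Racket  | Sports      | 1471.23 | 423  
5  | Shovel  | Garden      | 876.2   | 198  
9  | Monitor | Electronics | 661.1   | 33   
6  | Rope    | Sports      | 543.65  | 104  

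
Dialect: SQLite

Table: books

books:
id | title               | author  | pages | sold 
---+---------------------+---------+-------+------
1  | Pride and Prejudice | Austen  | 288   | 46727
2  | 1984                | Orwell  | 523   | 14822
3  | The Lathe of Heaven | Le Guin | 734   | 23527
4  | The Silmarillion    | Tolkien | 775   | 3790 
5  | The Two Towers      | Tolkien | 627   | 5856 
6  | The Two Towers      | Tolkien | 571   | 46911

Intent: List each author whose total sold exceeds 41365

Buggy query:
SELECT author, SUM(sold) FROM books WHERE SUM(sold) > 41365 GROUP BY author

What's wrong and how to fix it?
Bug: WHERE runs before GROUP BY, so aggregates aren't available there

Fix: Use HAVING (which filters groups after aggregation) instead of WHERE

Corrected query:
SELECT author, SUM(sold) FROM books GROUP BY author HAVING SUM(sold) > 41365

Result:
author  | SUM(sold)
--------+----------
Austen  | 46727    
Tolkien | 56557    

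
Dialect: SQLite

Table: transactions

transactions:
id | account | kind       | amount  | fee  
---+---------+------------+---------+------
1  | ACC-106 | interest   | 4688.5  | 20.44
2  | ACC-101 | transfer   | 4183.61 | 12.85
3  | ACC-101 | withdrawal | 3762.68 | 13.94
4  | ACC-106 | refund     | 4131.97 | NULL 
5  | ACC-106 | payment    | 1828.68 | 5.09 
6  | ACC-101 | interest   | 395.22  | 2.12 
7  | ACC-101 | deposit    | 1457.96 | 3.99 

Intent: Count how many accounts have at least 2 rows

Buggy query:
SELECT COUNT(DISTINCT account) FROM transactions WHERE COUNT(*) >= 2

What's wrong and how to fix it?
Bug: WHERE filters individual rows, not groups, so a group-level COUNT is invalid there

Fix: Group first with HAVING COUNT(*) >= 2, then COUNT the resulting groups

Corrected query:
SELECT COUNT(*) FROM (SELECT account FROM transactions GROUP BY account HAVING COUNT(*) >= 2)

Result:
COUNT(*)
--------
2       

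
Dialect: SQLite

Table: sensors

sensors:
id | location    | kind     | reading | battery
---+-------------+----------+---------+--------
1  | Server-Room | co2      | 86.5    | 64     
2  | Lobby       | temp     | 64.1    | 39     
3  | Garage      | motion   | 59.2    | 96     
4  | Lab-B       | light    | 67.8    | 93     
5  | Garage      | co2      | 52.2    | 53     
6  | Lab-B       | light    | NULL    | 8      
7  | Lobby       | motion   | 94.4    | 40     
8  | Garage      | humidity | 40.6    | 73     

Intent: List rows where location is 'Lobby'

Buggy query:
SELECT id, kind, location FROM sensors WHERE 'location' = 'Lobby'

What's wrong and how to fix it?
Bug: 'location' in single quotes is a string literal, not the column; the comparison is literal-vs-literal and never true

Fix: Remove the quotes around the column name (or use double quotes for an identifier)

Corrected query:
SELECT id, kind, location FROM sensors WHERE location = 'Lobby'

Result:
id | kind   | location
---+--------+---------
2  | temp   | Lobby   
7  | motion | Lobby   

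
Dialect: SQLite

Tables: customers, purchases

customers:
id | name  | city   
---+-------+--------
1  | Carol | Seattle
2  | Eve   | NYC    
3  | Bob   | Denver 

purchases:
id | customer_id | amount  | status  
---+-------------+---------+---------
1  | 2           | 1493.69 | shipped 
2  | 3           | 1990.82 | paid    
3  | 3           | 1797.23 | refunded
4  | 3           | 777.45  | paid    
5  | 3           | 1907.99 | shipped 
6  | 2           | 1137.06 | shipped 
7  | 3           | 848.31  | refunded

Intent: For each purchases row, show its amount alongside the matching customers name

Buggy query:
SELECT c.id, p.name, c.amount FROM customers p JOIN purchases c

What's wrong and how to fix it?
Bug: Missing join condition: each purchases row is matched to all customers rows instead of just its own

Fix: Add ON c.customer_id = p.id to the JOIN

Corrected query:
SELECT c.id, p.name, c.amount FROM customers p JOIN purchases c ON c.customer_id = p.id

Result:
id | name | amount 
---+------+--------
1  | Eve  | 1493.69
2  | Bob  | 1990.82
3  | Bob  | 1797.23
4  | Bob  | 777.45 
5  | Bob  | 1907.99
6  | Eve  | 1137.06
7  | Bob  | 848.31 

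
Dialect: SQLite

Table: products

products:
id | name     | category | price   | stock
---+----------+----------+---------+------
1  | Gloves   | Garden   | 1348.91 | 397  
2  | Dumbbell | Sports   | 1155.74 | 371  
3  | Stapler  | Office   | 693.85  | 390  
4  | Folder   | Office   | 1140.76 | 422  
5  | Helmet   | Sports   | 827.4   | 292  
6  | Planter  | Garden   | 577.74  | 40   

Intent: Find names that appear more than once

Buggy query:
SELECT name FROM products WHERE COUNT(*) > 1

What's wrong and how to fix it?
Bug: WHERE can't reference COUNT(*); aggregates are computed after WHERE

Fix: Group first, then use HAVING for the count condition

Corrected query:
SELECT name FROM products GROUP BY name HAVING COUNT(*) > 1

Result:
(no rows)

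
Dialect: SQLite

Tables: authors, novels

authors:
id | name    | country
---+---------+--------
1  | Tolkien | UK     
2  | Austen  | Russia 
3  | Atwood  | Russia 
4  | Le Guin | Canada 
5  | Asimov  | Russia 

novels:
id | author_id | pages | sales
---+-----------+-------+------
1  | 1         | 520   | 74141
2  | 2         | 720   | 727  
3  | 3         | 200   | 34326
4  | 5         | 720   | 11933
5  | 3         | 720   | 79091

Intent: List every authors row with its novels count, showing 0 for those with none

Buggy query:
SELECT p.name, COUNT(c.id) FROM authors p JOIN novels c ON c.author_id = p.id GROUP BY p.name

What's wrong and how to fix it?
Bug: An inner join excludes parents with zero children

Fix: Use LEFT JOIN so parents without children still appear (COUNT(c.id) gives 0)

Corrected query:
SELECT p.name, COUNT(c.id) FROM authors p LEFT JOIN novels c ON c.author_id = p.id GROUP BY p.name

Result:
name    | COUNT(c.id)
--------+------------
Asimov  | 1          
Atwood  | 2          
Austen  | 1          
Le Guin | 0          
Tolkien | 1          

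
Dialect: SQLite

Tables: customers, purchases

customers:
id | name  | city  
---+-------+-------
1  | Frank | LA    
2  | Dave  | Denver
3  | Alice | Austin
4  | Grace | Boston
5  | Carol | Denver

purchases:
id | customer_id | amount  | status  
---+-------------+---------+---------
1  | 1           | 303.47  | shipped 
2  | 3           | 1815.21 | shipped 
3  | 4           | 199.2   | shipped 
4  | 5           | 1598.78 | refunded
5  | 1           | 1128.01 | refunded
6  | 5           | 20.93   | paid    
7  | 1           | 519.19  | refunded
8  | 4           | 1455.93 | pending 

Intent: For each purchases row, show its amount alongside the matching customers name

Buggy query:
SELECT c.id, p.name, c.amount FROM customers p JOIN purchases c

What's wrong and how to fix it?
Bug: JOIN with no ON clause produces a cartesian product; every purchases row pairs with every customers row

Fix: Add ON c.customer_id = p.id to the JOIN

Corrected query:
SELECT c.id, p.name, c.amount FROM customers p JOIN purchases c ON c.customer_id = p.id

Result:
id | name  | amount 
---+-------+--------
1  | Frank | 303.47 
2  | Alice | 1815.21
3  | Grace | 199.2  
4  | Carol | 1598.78
5  | Frank | 1128.01
6  | Carol | 20.93  
7  | Frank | 519.19 
8  | Grace | 1455.93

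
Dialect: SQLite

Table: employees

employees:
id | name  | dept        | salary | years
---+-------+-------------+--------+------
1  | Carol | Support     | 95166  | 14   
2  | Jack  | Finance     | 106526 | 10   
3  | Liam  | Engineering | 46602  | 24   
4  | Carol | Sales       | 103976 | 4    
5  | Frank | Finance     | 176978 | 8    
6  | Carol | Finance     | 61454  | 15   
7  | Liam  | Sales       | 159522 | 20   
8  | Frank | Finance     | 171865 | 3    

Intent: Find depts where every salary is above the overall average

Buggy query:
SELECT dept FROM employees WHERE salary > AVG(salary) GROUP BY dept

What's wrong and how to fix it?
Bug: WHERE evaluates per row before aggregation, so AVG() is unavailable

Fix: Compute the overall average in a scalar subquery and compare each group's MIN against it in HAVING

Corrected query:
SELECT dept FROM employees GROUP BY dept HAVING MIN(salary) > (SELECT AVG(salary) FROM employees)

Result:
(no rows)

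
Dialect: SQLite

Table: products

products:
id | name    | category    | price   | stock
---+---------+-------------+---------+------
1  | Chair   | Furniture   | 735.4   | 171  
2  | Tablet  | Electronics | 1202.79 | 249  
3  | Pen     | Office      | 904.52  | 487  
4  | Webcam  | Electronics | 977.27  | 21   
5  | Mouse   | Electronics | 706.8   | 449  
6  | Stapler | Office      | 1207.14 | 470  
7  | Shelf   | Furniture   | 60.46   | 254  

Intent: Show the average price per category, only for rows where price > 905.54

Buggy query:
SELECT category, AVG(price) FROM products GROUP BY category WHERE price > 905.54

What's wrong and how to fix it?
Bug: WHERE cannot follow GROUP BY

Fix: Place WHERE between FROM and GROUP BY

Corrected query:
SELECT category, AVG(price) FROM products WHERE price > 905.54 GROUP BY category

Result:
category    | AVG(price)
------------+-----------
Electronics | 1090.03   
Office      | 1207.14   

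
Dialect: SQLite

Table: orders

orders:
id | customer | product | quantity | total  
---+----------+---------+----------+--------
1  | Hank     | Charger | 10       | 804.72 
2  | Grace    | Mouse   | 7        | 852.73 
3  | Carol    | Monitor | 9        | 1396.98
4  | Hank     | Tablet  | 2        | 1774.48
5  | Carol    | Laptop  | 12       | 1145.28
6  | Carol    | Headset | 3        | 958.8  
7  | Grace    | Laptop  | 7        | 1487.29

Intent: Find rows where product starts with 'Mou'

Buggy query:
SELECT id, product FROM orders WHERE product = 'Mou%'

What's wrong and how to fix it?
Bug: '=' compares the literal string including the % character; pattern matching needs LIKE

Fix: Use LIKE for wildcard pattern matching

Corrected query:
SELECT id, product FROM orders WHERE product LIKE 'Mou%'

Result:
id | product
---+--------
2  | Mouse  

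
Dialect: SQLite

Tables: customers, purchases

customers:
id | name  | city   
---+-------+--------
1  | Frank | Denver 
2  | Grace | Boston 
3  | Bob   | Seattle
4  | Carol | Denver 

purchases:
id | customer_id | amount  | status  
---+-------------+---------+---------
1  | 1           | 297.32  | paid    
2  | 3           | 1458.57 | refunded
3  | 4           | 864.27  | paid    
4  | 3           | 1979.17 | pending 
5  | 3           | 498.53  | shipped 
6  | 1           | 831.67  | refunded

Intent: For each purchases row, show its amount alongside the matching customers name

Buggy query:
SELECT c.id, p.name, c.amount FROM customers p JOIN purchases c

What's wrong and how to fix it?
Bug: JOIN with no ON clause produces a cartesian product; every purchases row pairs with every customers row

Fix: Specify the join condition linking the foreign key to the parent id

Corrected query:
SELECT c.id, p.name, c.amount FROM customers p JOIN purchases c ON c.customer_id = p.id

Result:
id | name  | amount 
---+-------+--------
1  | Frank | 297.32 
2  | Bob   | 1458.57
3  | Carol | 864.27 
4  | Bob   | 1979.17
5  | Bob   | 498.53 
6  | Frank | 831.67 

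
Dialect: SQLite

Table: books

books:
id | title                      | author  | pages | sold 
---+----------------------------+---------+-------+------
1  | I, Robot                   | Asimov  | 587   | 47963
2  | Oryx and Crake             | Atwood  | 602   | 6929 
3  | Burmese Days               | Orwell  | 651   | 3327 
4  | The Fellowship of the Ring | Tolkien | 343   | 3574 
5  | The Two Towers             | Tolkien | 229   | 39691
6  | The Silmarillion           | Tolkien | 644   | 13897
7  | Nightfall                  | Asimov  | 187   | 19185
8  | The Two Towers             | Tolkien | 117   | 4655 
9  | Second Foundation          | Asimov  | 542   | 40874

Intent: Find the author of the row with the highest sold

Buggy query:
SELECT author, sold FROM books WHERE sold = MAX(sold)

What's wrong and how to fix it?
Bug: WHERE is evaluated per row; an aggregate over the whole table isn't defined there

Fix: Use a subquery: WHERE sold = (SELECT MAX(sold) FROM books)

Corrected query:
SELECT author, sold FROM books WHERE sold = (SELECT MAX(sold) FROM books)

Result:
author | sold 
-------+------
Asimov | 47963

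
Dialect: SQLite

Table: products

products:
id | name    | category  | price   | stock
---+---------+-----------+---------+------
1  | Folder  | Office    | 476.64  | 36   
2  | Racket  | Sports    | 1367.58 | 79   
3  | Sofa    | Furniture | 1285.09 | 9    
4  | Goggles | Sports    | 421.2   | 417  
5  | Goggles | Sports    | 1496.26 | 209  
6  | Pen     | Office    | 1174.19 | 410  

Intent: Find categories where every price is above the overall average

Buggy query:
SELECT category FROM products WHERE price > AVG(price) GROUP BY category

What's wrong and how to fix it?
Bug: AVG() is an aggregate; it can't sit directly in WHERE

Fix: Compute the overall average in a scalar subquery and compare each group's MIN against it in HAVING

Corrected query:
SELECT category FROM products GROUP BY category HAVING MIN(price) > (SELECT AVG(price) FROM products)

Result:
category 
---------
Furniture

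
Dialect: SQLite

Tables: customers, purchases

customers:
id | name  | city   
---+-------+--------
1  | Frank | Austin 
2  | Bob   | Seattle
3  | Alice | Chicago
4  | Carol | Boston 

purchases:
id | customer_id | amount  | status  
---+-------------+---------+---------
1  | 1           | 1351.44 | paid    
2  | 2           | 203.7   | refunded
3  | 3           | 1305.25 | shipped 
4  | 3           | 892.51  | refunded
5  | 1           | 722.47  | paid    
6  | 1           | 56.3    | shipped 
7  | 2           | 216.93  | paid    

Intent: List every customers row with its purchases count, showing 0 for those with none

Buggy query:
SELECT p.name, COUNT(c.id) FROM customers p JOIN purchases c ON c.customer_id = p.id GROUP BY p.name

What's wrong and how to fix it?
Bug: An inner join excludes parents with zero children

Fix: Switch to LEFT JOIN to retain unmatched parent rows

Corrected query:
SELECT p.name, COUNT(c.id) FROM customers p LEFT JOIN purchases c ON c.customer_id = p.id GROUP BY p.name

Result:
name  | COUNT(c.id)
------+------------
Alice | 2          
Bob   | 2          
Carol | 0          
Frank | 3          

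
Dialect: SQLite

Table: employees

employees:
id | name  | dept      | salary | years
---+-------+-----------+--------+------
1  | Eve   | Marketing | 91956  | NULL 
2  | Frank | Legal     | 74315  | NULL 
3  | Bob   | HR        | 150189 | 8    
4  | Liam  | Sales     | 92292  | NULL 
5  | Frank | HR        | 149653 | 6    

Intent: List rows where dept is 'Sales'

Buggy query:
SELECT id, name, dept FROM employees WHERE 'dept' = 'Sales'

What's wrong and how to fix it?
Bug: Single quotes denote string literals in SQL; the column name is being compared as a constant string

Fix: Remove the quotes around the column name (or use double quotes for an identifier)

Corrected query:
SELECT id, name, dept FROM employees WHERE dept = 'Sales'

Result:
id | name | dept 
---+------+------
4  | Liam | Sales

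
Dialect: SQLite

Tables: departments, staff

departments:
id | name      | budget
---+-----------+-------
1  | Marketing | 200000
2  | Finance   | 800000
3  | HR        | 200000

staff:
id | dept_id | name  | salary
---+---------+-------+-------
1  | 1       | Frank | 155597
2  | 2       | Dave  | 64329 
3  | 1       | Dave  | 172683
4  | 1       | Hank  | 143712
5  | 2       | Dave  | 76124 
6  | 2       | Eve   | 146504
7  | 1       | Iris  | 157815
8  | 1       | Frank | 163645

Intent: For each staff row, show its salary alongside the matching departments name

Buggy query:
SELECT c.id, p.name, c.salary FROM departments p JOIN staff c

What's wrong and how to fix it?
Bug: JOIN with no ON clause produces a cartesian product; every staff row pairs with every departments row

Fix: Specify the join condition linking the foreign key to the parent id

Corrected query:
SELECT c.id, p.name, c.salary FROM departments p JOIN staff c ON c.dept_id = p.id

Result:
id | name      | salary
---+-----------+-------
1  | Marketing | 155597
2  | Finance   | 64329 
3  | Marketing | 172683
4  | Marketing | 143712
5  | Finance   | 76124 
6  | Finance   | 146504
7  | Marketing | 157815
8  | Marketing | 163645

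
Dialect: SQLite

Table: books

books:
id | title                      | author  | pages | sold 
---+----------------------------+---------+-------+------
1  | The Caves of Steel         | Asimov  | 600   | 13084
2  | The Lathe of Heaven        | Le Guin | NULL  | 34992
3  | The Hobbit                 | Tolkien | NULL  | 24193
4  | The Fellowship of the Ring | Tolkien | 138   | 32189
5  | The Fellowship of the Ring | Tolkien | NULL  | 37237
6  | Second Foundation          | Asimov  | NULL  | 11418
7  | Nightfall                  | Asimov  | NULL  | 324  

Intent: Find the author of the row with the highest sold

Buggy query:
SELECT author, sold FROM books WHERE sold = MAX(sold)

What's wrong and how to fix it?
Bug: MAX(sold) is an aggregate and cannot be used directly in WHERE

Fix: Use a subquery: WHERE sold = (SELECT MAX(sold) FROM books)

Corrected query:
SELECT author, sold FROM books WHERE sold = (SELECT MAX(sold) FROM books)

Result:
author  | sold 
--------+------
Tolkien | 37237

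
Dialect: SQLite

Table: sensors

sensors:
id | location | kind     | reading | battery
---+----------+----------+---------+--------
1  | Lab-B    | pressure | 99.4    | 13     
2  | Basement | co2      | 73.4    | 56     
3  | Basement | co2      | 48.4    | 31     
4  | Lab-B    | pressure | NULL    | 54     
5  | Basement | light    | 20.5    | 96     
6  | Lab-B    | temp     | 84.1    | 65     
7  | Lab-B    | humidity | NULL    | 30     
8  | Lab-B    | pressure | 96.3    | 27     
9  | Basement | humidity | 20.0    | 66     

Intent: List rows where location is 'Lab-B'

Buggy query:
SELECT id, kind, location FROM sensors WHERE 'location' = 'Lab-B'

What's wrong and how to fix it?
Bug: 'location' in single quotes is a string literal, not the column; the comparison is literal-vs-literal and never true

Fix: Remove the quotes around the column name (or use double quotes for an identifier)

Corrected query:
SELECT id, kind, location FROM sensors WHERE location = 'Lab-B'

Result:
id | kind     | location
---+----------+---------
1  | pressure | Lab-B   
4  | pressure | Lab-B   
6  | temp     | Lab-B   
7  | humidity | Lab-B   
8  | pressure | Lab-B   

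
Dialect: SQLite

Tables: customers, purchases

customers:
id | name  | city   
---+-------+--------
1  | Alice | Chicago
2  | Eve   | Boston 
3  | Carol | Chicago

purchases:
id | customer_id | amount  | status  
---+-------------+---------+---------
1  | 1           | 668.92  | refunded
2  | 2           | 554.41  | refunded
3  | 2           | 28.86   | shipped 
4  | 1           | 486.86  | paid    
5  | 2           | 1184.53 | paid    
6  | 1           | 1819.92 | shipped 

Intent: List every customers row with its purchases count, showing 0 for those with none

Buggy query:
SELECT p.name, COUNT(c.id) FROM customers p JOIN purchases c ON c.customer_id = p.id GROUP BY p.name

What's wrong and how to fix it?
Bug: INNER JOIN drops customers rows that have no matching purchases rows

Fix: Switch to LEFT JOIN to retain unmatched parent rows

Corrected query:
SELECT p.name, COUNT(c.id) FROM customers p LEFT JOIN purchases c ON c.customer_id = p.id GROUP BY p.name

Result:
name  | COUNT(c.id)
------+------------
Alice | 3          
Carol | 0          
Eve   | 3          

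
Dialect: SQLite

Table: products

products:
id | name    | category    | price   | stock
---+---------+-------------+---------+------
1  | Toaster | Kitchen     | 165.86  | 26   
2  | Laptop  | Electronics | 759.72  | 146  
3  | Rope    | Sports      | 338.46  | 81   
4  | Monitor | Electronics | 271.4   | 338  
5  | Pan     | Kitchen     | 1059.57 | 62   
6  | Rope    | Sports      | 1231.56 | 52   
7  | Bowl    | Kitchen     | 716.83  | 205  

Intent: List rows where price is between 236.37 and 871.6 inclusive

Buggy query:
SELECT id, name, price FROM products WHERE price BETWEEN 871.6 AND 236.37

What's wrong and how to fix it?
Bug: The bounds are reversed; BETWEEN a AND b requires a <= b to match anything

Fix: Write BETWEEN 236.37 AND 871.6

Corrected query:
SELECT id, name, price FROM products WHERE price BETWEEN 236.37 AND 871.6

Result:
id | name    | price 
---+---------+-------
2  | Laptop  | 759.72
3  | Rope    | 338.46
4  | Monitor | 271.4 
7  | Bowl    | 716.83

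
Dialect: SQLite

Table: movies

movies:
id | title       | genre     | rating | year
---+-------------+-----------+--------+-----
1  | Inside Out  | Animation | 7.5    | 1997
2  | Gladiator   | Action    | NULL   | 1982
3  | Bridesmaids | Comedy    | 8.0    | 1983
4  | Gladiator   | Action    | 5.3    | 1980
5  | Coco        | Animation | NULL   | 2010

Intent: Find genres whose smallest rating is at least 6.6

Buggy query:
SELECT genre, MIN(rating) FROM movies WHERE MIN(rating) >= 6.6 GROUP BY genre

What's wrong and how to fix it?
Bug: MIN() in WHERE is a misuse of aggregate

Fix: Replace WHERE with HAVING after the GROUP BY

Corrected query:
SELECT genre, MIN(rating) FROM movies GROUP BY genre HAVING MIN(rating) >= 6.6

Result:
genre     | MIN(rating)
----------+------------
Animation | 7.5        
Comedy    | 8          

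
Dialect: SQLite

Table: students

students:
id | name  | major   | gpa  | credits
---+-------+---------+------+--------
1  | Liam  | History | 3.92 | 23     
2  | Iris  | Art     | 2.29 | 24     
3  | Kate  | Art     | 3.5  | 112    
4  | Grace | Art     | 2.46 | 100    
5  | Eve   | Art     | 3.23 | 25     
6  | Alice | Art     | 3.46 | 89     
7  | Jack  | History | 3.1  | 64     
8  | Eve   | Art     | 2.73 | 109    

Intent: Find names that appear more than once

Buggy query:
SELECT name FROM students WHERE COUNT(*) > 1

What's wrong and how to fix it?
Bug: WHERE can't reference COUNT(*); aggregates are computed after WHERE

Fix: Group first, then use HAVING for the count condition

Corrected query:
SELECT name FROM students GROUP BY name HAVING COUNT(*) > 1

Result:
name
----
Eve 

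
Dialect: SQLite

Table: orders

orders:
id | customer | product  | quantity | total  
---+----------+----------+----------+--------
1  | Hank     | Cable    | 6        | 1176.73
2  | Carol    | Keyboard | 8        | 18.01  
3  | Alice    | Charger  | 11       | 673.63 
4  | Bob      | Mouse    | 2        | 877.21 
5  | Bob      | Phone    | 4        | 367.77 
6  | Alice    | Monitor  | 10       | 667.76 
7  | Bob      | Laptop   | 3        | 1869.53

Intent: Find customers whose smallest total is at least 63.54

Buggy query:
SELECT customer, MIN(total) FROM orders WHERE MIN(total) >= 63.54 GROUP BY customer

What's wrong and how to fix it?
Bug: Aggregates like MIN are computed per group after WHERE runs

Fix: Replace WHERE with HAVING after the GROUP BY

Corrected query:
SELECT customer, MIN(total) FROM orders GROUP BY customer HAVING MIN(total) >= 63.54

Result:
customer | MIN(total)
---------+-----------
Alice    | 667.76    
Bob      | 367.77    
Hank     | 1176.73   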